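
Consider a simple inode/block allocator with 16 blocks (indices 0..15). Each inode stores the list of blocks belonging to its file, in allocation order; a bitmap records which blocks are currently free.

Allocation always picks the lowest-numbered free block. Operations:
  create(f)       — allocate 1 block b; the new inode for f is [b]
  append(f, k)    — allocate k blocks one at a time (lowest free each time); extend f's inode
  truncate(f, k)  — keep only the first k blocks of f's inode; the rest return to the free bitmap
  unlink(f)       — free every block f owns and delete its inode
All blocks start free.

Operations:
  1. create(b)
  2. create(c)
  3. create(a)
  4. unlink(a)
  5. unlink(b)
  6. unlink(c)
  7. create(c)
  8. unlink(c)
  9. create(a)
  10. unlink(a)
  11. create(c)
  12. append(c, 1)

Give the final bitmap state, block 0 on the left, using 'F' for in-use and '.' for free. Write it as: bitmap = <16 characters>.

[1] create(b) — b=0 (map F...............)
[2] create(c) — b=0 c=1 (map FF..............)
[3] create(a) — a=2 b=0 c=1 (map FFF.............)
[4] unlink(a) — b=0 c=1 (map FF..............)
[5] unlink(b) — c=1 (map .F..............)
[6] unlink(c) —  (map ................)
[7] create(c) — c=0 (map F...............)
[8] unlink(c) —  (map ................)
[9] create(a) — a=0 (map F...............)
[10] unlink(a) —  (map ................)
[11] create(c) — c=0 (map F...............)
[12] append(c, 1) — c=0,1 (map FF..............)

bitmap = FF..............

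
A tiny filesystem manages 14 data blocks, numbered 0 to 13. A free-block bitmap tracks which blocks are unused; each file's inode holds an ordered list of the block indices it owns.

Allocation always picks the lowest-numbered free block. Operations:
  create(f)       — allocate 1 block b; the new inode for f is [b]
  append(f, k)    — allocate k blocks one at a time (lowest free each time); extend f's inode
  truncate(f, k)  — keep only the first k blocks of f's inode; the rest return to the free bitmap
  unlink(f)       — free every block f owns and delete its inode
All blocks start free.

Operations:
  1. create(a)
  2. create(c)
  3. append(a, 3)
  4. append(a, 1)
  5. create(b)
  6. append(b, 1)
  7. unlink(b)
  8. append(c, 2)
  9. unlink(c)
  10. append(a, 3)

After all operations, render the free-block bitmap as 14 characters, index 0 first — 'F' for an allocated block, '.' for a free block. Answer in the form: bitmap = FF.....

bitmap = FFFFFFFF......

after create(a) → a:[0]  free=[F.............]
after create(c) → a:[0], c:[1]  free=[FF............]
after append(a, 3) → a:[0, 2, 3, 4], c:[1]  free=[FFFFF.........]
after append(a, 1) → a:[0, 2, 3, 4, 5], c:[1]  free=[FFFFFF........]
after create(b) → a:[0, 2, 3, 4, 5], b:[6], c:[1]  free=[FFFFFFF.......]
after append(b, 1) → a:[0, 2, 3, 4, 5], b:[6, 7], c:[1]  free=[FFFFFFFF......]
after unlink(b) → a:[0, 2, 3, 4, 5], c:[1]  free=[FFFFFF........]
after append(c, 2) → a:[0, 2, 3, 4, 5], c:[1, 6, 7]  free=[FFFFFFFF......]
after unlink(c) → a:[0, 2, 3, 4, 5]  free=[F.FFFF........]
after append(a, 3) → a:[0, 2, 3, 4, 5, 1, 6, 7]  free=[FFFFFFFF......]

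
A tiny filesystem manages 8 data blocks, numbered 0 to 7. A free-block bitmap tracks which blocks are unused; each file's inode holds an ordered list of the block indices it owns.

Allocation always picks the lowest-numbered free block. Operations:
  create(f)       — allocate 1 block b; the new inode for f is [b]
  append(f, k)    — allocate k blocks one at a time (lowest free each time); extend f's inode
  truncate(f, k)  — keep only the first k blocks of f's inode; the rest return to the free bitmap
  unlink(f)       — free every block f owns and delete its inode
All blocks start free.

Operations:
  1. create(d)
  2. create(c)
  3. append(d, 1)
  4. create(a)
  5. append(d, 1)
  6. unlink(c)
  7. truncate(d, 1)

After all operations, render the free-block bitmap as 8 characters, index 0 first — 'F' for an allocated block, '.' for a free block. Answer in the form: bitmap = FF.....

[1] create(d) — d=0 (map F.......)
[2] create(c) — c=1 d=0 (map FF......)
[3] append(d, 1) — c=1 d=0,2 (map FFF.....)
[4] create(a) — a=3 c=1 d=0,2 (map FFFF....)
[5] append(d, 1) — a=3 c=1 d=0,2,4 (map FFFFF...)
[6] unlink(c) — a=3 d=0,2,4 (map F.FFF...)
[7] truncate(d, 1) — a=3 d=0 (map F..F....)

bitmap = F..F....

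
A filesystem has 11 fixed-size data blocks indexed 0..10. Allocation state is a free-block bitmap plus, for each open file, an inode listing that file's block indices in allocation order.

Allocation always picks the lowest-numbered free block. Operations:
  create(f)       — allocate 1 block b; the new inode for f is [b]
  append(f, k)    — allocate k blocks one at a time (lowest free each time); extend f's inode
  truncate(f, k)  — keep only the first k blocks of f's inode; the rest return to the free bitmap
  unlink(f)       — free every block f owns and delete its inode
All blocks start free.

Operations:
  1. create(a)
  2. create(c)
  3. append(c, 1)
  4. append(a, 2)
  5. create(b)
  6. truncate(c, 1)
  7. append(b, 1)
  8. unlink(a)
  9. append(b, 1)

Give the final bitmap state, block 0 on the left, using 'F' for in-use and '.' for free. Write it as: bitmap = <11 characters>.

bitmap = FFF..F.....

after create(a) → a:[0]  free=[F..........]
after create(c) → a:[0], c:[1]  free=[FF.........]
after append(c, 1) → a:[0], c:[1, 2]  free=[FFF........]
after append(a, 2) → a:[0, 3, 4], c:[1, 2]  free=[FFFFF......]
after create(b) → a:[0, 3, 4], b:[5], c:[1, 2]  free=[FFFFFF.....]
after truncate(c, 1) → a:[0, 3, 4], b:[5], c:[1]  free=[FF.FFF.....]
after append(b, 1) → a:[0, 3, 4], b:[5, 2], c:[1]  free=[FFFFFF.....]
after unlink(a) → b:[5, 2], c:[1]  free=[.FF..F.....]
after append(b, 1) → b:[5, 2, 0], c:[1]  free=[FFF..F.....]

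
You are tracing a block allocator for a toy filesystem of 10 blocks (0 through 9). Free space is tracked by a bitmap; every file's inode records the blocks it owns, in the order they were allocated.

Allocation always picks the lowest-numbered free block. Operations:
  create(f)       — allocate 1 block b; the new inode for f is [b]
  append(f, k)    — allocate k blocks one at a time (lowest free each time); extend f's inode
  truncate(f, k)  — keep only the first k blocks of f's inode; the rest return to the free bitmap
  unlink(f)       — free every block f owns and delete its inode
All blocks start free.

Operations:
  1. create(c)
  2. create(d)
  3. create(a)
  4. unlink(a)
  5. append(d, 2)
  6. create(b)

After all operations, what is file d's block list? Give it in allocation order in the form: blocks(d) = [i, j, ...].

  1. create(c)  ⇒  F.........  {c→[0]}
  2. create(d)  ⇒  FF........  {c→[0]; d→[1]}
  3. create(a)  ⇒  FFF.......  {a→[2]; c→[0]; d→[1]}
  4. unlink(a)  ⇒  FF........  {c→[0]; d→[1]}
  5. append(d, 2)  ⇒  FFFF......  {c→[0]; d→[1, 2, 3]}
  6. create(b)  ⇒  FFFFF.....  {b→[4]; c→[0]; d→[1, 2, 3]}

blocks(d) = [1, 2, 3]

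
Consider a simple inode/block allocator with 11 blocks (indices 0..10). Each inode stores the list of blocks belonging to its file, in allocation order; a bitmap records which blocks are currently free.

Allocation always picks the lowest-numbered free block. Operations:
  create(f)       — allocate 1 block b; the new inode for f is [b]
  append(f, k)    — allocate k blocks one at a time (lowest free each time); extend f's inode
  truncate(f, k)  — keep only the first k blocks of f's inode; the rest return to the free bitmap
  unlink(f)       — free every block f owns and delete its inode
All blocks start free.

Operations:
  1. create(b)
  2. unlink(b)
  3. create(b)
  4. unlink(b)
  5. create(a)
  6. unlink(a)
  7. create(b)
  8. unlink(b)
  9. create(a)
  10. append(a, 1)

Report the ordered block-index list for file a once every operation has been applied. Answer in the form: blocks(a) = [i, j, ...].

[1] create(b) — b=0 (map F..........)
[2] unlink(b) —  (map ...........)
[3] create(b) — b=0 (map F..........)
[4] unlink(b) —  (map ...........)
[5] create(a) — a=0 (map F..........)
[6] unlink(a) —  (map ...........)
[7] create(b) — b=0 (map F..........)
[8] unlink(b) —  (map ...........)
[9] create(a) — a=0 (map F..........)
[10] append(a, 1) — a=0,1 (map FF.........)

blocks(a) = [0, 1]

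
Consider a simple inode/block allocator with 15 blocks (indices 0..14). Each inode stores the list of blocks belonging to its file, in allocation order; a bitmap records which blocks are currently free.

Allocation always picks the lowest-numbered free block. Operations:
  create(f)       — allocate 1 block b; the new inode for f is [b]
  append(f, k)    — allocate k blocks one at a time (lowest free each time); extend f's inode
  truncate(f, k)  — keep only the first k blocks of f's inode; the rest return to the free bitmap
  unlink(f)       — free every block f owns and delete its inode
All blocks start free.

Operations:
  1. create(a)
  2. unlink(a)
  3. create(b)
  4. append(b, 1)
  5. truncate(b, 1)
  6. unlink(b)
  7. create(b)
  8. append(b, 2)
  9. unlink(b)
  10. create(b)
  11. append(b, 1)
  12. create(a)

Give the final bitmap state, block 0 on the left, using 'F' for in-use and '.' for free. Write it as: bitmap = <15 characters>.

  1. create(a)  ⇒  F..............  {a→[0]}
  2. unlink(a)  ⇒  ...............  {}
  3. create(b)  ⇒  F..............  {b→[0]}
  4. append(b, 1)  ⇒  FF.............  {b→[0, 1]}
  5. truncate(b, 1)  ⇒  F..............  {b→[0]}
  6. unlink(b)  ⇒  ...............  {}
  7. create(b)  ⇒  F..............  {b→[0]}
  8. append(b, 2)  ⇒  FFF............  {b→[0, 1, 2]}
  9. unlink(b)  ⇒  ...............  {}
  10. create(b)  ⇒  F..............  {b→[0]}
  11. append(b, 1)  ⇒  FF.............  {b→[0, 1]}
  12. create(a)  ⇒  FFF............  {a→[2]; b→[0, 1]}

bitmap = FFF............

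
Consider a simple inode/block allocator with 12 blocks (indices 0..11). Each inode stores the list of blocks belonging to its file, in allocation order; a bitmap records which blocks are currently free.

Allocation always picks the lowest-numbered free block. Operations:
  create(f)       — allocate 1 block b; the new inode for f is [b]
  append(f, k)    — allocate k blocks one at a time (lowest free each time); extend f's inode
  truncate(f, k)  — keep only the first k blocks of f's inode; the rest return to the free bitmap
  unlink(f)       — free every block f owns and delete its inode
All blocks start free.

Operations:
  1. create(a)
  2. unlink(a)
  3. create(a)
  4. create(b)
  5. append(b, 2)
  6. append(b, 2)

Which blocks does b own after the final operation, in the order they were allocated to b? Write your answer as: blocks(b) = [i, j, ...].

blocks(b) = [1, 2, 3, 4, 5]

[1] create(a) — a=0 (map F...........)
[2] unlink(a) —  (map ............)
[3] create(a) — a=0 (map F...........)
[4] create(b) — a=0 b=1 (map FF..........)
[5] append(b, 2) — a=0 b=1,2,3 (map FFFF........)
[6] append(b, 2) — a=0 b=1,2,3,4,5 (map FFFFFF......)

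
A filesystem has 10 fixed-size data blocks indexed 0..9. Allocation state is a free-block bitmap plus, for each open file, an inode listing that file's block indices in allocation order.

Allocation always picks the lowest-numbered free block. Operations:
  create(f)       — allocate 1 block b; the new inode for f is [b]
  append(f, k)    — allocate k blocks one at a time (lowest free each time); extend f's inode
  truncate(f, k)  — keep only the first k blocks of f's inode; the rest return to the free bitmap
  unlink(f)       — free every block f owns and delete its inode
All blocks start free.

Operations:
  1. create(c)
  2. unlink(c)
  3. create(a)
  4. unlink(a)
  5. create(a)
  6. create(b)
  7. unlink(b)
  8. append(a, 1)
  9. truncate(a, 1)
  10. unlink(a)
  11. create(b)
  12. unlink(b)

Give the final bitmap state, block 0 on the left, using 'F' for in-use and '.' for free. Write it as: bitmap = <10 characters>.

[1] create(c) — c=0 (map F.........)
[2] unlink(c) —  (map ..........)
[3] create(a) — a=0 (map F.........)
[4] unlink(a) —  (map ..........)
[5] create(a) — a=0 (map F.........)
[6] create(b) — a=0 b=1 (map FF........)
[7] unlink(b) — a=0 (map F.........)
[8] append(a, 1) — a=0,1 (map FF........)
[9] truncate(a, 1) — a=0 (map F.........)
[10] unlink(a) —  (map ..........)
[11] create(b) — b=0 (map F.........)
[12] unlink(b) —  (map ..........)

bitmap = ..........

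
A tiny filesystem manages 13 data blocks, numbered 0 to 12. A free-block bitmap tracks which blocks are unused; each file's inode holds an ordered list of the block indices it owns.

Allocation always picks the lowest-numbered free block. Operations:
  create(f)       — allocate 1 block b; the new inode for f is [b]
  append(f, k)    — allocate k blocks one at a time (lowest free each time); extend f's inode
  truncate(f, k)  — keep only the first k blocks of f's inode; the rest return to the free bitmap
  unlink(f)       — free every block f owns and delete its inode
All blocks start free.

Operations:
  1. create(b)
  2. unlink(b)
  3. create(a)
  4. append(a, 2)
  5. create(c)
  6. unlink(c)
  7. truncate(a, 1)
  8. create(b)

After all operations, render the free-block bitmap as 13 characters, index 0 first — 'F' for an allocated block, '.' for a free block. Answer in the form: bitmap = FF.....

[1] create(b) — b=0 (map F............)
[2] unlink(b) —  (map .............)
[3] create(a) — a=0 (map F............)
[4] append(a, 2) — a=0,1,2 (map FFF..........)
[5] create(c) — a=0,1,2 c=3 (map FFFF.........)
[6] unlink(c) — a=0,1,2 (map FFF..........)
[7] truncate(a, 1) — a=0 (map F............)
[8] create(b) — a=0 b=1 (map FF...........)

bitmap = FF...........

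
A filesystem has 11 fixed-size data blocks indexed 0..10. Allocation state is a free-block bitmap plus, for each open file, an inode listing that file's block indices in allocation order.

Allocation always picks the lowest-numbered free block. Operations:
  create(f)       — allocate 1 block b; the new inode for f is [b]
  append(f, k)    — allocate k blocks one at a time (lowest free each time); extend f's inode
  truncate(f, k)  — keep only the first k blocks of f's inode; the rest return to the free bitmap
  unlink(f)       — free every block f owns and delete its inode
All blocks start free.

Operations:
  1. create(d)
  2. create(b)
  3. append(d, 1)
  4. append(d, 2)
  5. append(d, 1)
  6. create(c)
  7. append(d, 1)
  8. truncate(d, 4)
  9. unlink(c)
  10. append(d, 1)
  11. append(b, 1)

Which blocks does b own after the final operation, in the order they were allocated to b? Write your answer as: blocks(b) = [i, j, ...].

blocks(b) = [1, 6]

[1] create(d) — d=0 (map F..........)
[2] create(b) — b=1 d=0 (map FF.........)
[3] append(d, 1) — b=1 d=0,2 (map FFF........)
[4] append(d, 2) — b=1 d=0,2,3,4 (map FFFFF......)
[5] append(d, 1) — b=1 d=0,2,3,4,5 (map FFFFFF.....)
[6] create(c) — b=1 c=6 d=0,2,3,4,5 (map FFFFFFF....)
[7] append(d, 1) — b=1 c=6 d=0,2,3,4,5,7 (map FFFFFFFF...)
[8] truncate(d, 4) — b=1 c=6 d=0,2,3,4 (map FFFFF.F....)
[9] unlink(c) — b=1 d=0,2,3,4 (map FFFFF......)
[10] append(d, 1) — b=1 d=0,2,3,4,5 (map FFFFFF.....)
[11] append(b, 1) — b=1,6 d=0,2,3,4,5 (map FFFFFFF....)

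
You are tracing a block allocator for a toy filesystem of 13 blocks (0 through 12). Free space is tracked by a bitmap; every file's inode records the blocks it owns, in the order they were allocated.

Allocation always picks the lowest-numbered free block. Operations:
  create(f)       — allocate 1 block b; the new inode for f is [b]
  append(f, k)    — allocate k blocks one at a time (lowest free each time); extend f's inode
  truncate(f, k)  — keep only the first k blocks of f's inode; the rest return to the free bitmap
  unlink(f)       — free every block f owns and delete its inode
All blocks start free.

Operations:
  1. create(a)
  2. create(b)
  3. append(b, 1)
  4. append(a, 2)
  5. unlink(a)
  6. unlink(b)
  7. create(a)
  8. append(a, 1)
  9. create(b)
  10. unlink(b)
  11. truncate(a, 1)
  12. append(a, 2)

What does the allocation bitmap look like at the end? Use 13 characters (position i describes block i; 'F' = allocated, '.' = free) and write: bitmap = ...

bitmap = FFF..........

create(a): bitmap=F............ | a=[0]
create(b): bitmap=FF........... | a=[0] b=[1]
append(b, 1): bitmap=FFF.......... | a=[0] b=[1, 2]
append(a, 2): bitmap=FFFFF........ | a=[0, 3, 4] b=[1, 2]
unlink(a): bitmap=.FF.......... | b=[1, 2]
unlink(b): bitmap=............. | 
create(a): bitmap=F............ | a=[0]
append(a, 1): bitmap=FF........... | a=[0, 1]
create(b): bitmap=FFF.......... | a=[0, 1] b=[2]
unlink(b): bitmap=FF........... | a=[0, 1]
truncate(a, 1): bitmap=F............ | a=[0]
append(a, 2): bitmap=FFF.......... | a=[0, 1, 2]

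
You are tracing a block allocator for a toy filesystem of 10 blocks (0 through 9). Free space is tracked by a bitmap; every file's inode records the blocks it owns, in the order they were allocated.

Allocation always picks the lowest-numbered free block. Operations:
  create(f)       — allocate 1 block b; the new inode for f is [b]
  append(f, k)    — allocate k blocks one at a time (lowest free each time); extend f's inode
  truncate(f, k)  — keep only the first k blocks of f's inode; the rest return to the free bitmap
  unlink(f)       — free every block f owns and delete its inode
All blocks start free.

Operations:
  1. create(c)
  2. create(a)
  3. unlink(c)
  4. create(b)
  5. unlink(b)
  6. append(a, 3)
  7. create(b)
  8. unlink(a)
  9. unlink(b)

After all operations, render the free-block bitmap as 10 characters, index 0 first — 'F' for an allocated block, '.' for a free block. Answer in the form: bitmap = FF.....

bitmap = ..........

[1] create(c) — c=0 (map F.........)
[2] create(a) — a=1 c=0 (map FF........)
[3] unlink(c) — a=1 (map .F........)
[4] create(b) — a=1 b=0 (map FF........)
[5] unlink(b) — a=1 (map .F........)
[6] append(a, 3) — a=1,0,2,3 (map FFFF......)
[7] create(b) — a=1,0,2,3 b=4 (map FFFFF.....)
[8] unlink(a) — b=4 (map ....F.....)
[9] unlink(b) —  (map ..........)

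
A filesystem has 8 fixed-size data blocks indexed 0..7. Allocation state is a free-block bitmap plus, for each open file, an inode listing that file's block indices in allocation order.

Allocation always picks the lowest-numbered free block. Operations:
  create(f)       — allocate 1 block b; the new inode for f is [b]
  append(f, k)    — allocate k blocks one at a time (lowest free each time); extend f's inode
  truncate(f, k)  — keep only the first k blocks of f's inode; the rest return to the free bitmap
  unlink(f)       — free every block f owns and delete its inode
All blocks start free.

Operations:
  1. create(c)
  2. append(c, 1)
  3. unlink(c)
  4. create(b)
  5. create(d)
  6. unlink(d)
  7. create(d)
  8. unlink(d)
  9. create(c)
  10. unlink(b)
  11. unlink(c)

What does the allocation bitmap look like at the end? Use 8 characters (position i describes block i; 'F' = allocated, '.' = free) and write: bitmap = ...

bitmap = ........

create(c): bitmap=F....... | c=[0]
append(c, 1): bitmap=FF...... | c=[0, 1]
unlink(c): bitmap=........ | 
create(b): bitmap=F....... | b=[0]
create(d): bitmap=FF...... | b=[0] d=[1]
unlink(d): bitmap=F....... | b=[0]
create(d): bitmap=FF...... | b=[0] d=[1]
unlink(d): bitmap=F....... | b=[0]
create(c): bitmap=FF...... | b=[0] c=[1]
unlink(b): bitmap=.F...... | c=[1]
unlink(c): bitmap=........ | 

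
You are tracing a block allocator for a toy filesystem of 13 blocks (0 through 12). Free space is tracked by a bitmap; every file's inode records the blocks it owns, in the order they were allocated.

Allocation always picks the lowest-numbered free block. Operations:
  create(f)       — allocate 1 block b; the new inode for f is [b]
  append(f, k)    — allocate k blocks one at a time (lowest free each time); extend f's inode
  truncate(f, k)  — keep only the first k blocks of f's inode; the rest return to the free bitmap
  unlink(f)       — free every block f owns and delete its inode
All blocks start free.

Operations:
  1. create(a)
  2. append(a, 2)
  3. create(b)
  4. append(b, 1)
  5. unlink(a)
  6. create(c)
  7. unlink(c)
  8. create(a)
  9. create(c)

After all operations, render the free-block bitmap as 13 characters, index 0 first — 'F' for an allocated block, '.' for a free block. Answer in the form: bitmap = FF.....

bitmap = FF.FF........

after create(a) → a:[0]  free=[F............]
after append(a, 2) → a:[0, 1, 2]  free=[FFF..........]
after create(b) → a:[0, 1, 2], b:[3]  free=[FFFF.........]
after append(b, 1) → a:[0, 1, 2], b:[3, 4]  free=[FFFFF........]
after unlink(a) → b:[3, 4]  free=[...FF........]
after create(c) → b:[3, 4], c:[0]  free=[F..FF........]
after unlink(c) → b:[3, 4]  free=[...FF........]
after create(a) → a:[0], b:[3, 4]  free=[F..FF........]
after create(c) → a:[0], b:[3, 4], c:[1]  free=[FF.FF........]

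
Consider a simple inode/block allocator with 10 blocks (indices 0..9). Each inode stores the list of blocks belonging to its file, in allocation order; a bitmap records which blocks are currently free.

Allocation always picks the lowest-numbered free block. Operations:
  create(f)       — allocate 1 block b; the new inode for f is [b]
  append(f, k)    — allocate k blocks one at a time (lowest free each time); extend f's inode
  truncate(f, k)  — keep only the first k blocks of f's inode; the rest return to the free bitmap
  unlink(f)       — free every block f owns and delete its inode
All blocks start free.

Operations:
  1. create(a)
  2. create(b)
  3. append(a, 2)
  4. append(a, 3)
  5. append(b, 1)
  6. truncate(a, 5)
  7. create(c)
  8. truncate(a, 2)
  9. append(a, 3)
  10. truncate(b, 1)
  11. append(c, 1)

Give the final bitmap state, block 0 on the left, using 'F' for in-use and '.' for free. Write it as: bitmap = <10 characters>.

after create(a) → a:[0]  free=[F.........]
after create(b) → a:[0], b:[1]  free=[FF........]
after append(a, 2) → a:[0, 2, 3], b:[1]  free=[FFFF......]
after append(a, 3) → a:[0, 2, 3, 4, 5, 6], b:[1]  free=[FFFFFFF...]
after append(b, 1) → a:[0, 2, 3, 4, 5, 6], b:[1, 7]  free=[FFFFFFFF..]
after truncate(a, 5) → a:[0, 2, 3, 4, 5], b:[1, 7]  free=[FFFFFF.F..]
after create(c) → a:[0, 2, 3, 4, 5], b:[1, 7], c:[6]  free=[FFFFFFFF..]
after truncate(a, 2) → a:[0, 2], b:[1, 7], c:[6]  free=[FFF...FF..]
after append(a, 3) → a:[0, 2, 3, 4, 5], b:[1, 7], c:[6]  free=[FFFFFFFF..]
after truncate(b, 1) → a:[0, 2, 3, 4, 5], b:[1], c:[6]  free=[FFFFFFF...]
after append(c, 1) → a:[0, 2, 3, 4, 5], b:[1], c:[6, 7]  free=[FFFFFFFF..]

bitmap = FFFFFFFF..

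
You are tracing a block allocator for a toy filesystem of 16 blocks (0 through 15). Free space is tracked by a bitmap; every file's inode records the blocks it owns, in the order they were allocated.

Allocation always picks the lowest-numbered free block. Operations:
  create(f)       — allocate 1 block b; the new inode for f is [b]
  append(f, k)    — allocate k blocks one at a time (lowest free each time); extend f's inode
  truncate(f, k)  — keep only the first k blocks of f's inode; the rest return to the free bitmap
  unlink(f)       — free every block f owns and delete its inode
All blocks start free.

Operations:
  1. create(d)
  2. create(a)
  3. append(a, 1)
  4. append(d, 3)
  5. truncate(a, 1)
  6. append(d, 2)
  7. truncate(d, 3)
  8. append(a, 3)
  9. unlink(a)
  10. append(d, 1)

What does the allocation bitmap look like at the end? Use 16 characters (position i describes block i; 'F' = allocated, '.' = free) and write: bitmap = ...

bitmap = FF.FF...........

create(d): bitmap=F............... | d=[0]
create(a): bitmap=FF.............. | a=[1] d=[0]
append(a, 1): bitmap=FFF............. | a=[1, 2] d=[0]
append(d, 3): bitmap=FFFFFF.......... | a=[1, 2] d=[0, 3, 4, 5]
truncate(a, 1): bitmap=FF.FFF.......... | a=[1] d=[0, 3, 4, 5]
append(d, 2): bitmap=FFFFFFF......... | a=[1] d=[0, 3, 4, 5, 2, 6]
truncate(d, 3): bitmap=FF.FF........... | a=[1] d=[0, 3, 4]
append(a, 3): bitmap=FFFFFFF......... | a=[1, 2, 5, 6] d=[0, 3, 4]
unlink(a): bitmap=F..FF........... | d=[0, 3, 4]
append(d, 1): bitmap=FF.FF........... | d=[0, 3, 4, 1]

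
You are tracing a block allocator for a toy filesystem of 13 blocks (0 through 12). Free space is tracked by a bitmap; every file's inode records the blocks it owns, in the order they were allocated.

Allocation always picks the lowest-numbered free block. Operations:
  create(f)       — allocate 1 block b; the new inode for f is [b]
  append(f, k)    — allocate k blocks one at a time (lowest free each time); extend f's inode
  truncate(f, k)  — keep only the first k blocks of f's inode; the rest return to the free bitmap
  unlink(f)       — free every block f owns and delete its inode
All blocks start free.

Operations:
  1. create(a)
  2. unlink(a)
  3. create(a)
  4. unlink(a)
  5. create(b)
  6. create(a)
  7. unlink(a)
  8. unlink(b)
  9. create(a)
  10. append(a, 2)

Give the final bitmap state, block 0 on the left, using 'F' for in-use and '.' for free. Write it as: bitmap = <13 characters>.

after create(a) → a:[0]  free=[F............]
after unlink(a) →   free=[.............]
after create(a) → a:[0]  free=[F............]
after unlink(a) →   free=[.............]
after create(b) → b:[0]  free=[F............]
after create(a) → a:[1], b:[0]  free=[FF...........]
after unlink(a) → b:[0]  free=[F............]
after unlink(b) →   free=[.............]
after create(a) → a:[0]  free=[F............]
after append(a, 2) → a:[0, 1, 2]  free=[FFF..........]

bitmap = FFF..........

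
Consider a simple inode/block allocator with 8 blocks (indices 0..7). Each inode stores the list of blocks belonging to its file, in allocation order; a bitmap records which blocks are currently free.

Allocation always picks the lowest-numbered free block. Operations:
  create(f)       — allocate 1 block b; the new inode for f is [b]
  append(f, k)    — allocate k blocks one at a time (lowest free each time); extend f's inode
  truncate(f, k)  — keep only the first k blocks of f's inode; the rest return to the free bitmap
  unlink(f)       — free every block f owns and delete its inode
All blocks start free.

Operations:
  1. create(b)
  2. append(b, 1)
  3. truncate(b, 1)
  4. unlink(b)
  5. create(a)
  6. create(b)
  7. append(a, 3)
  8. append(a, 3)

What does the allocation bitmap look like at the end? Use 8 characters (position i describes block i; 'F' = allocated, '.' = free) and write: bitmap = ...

[1] create(b) — b=0 (map F.......)
[2] append(b, 1) — b=0,1 (map FF......)
[3] truncate(b, 1) — b=0 (map F.......)
[4] unlink(b) —  (map ........)
[5] create(a) — a=0 (map F.......)
[6] create(b) — a=0 b=1 (map FF......)
[7] append(a, 3) — a=0,2,3,4 b=1 (map FFFFF...)
[8] append(a, 3) — a=0,2,3,4,5,6,7 b=1 (map FFFFFFFF)

bitmap = FFFFFFFF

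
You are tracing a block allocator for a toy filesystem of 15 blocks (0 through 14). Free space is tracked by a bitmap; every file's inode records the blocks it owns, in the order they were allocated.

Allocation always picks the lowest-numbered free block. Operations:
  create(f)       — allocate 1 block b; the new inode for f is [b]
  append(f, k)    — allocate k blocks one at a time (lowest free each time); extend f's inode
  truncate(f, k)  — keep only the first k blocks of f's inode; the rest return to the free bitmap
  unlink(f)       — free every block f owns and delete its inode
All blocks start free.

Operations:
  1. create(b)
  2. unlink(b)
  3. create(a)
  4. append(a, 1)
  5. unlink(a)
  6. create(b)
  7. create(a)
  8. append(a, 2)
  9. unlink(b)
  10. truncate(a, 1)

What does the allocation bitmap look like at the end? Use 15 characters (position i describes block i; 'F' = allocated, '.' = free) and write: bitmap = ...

bitmap = .F.............

[1] create(b) — b=0 (map F..............)
[2] unlink(b) —  (map ...............)
[3] create(a) — a=0 (map F..............)
[4] append(a, 1) — a=0,1 (map FF.............)
[5] unlink(a) —  (map ...............)
[6] create(b) — b=0 (map F..............)
[7] create(a) — a=1 b=0 (map FF.............)
[8] append(a, 2) — a=1,2,3 b=0 (map FFFF...........)
[9] unlink(b) — a=1,2,3 (map .FFF...........)
[10] truncate(a, 1) — a=1 (map .F.............)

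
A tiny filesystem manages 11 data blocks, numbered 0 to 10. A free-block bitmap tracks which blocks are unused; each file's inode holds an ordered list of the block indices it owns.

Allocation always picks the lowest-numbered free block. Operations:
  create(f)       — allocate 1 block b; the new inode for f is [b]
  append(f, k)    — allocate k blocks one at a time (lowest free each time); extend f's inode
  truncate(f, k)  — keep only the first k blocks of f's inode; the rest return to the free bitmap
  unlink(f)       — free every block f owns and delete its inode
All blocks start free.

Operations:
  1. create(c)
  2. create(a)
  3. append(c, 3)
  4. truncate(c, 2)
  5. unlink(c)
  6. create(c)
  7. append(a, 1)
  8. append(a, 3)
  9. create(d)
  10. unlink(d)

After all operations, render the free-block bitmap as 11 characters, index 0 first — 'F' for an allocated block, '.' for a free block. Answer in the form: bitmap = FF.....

  1. create(c)  ⇒  F..........  {c→[0]}
  2. create(a)  ⇒  FF.........  {a→[1]; c→[0]}
  3. append(c, 3)  ⇒  FFFFF......  {a→[1]; c→[0, 2, 3, 4]}
  4. truncate(c, 2)  ⇒  FFF........  {a→[1]; c→[0, 2]}
  5. unlink(c)  ⇒  .F.........  {a→[1]}
  6. create(c)  ⇒  FF.........  {a→[1]; c→[0]}
  7. append(a, 1)  ⇒  FFF........  {a→[1, 2]; c→[0]}
  8. append(a, 3)  ⇒  FFFFFF.....  {a→[1, 2, 3, 4, 5]; c→[0]}
  9. create(d)  ⇒  FFFFFFF....  {a→[1, 2, 3, 4, 5]; c→[0]; d→[6]}
  10. unlink(d)  ⇒  FFFFFF.....  {a→[1, 2, 3, 4, 5]; c→[0]}

bitmap = FFFFFF.....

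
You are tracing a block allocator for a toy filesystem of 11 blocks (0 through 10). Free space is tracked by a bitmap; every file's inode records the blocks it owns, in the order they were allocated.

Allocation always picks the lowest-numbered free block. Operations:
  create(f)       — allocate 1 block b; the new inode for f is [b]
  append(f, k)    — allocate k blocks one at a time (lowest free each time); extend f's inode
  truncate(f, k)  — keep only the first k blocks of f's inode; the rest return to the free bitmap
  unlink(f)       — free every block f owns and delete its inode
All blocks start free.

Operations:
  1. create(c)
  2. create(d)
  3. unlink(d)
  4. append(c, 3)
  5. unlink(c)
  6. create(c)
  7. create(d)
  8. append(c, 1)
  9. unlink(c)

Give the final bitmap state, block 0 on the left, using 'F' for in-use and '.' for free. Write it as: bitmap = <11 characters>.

create(c): bitmap=F.......... | c=[0]
create(d): bitmap=FF......... | c=[0] d=[1]
unlink(d): bitmap=F.......... | c=[0]
append(c, 3): bitmap=FFFF....... | c=[0, 1, 2, 3]
unlink(c): bitmap=........... | 
create(c): bitmap=F.......... | c=[0]
create(d): bitmap=FF......... | c=[0] d=[1]
append(c, 1): bitmap=FFF........ | c=[0, 2] d=[1]
unlink(c): bitmap=.F......... | d=[1]

bitmap = .F.........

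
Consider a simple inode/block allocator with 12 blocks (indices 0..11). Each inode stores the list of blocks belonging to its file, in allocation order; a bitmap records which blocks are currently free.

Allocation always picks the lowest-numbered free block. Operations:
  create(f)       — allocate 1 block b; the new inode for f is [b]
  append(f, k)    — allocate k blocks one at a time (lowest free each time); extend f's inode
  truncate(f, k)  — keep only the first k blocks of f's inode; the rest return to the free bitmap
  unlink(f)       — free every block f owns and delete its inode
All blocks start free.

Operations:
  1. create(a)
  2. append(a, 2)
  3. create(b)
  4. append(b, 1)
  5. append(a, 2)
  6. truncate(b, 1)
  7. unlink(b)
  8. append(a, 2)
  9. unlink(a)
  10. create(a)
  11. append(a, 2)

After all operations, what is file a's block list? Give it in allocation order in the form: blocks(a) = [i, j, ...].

after create(a) → a:[0]  free=[F...........]
after append(a, 2) → a:[0, 1, 2]  free=[FFF.........]
after create(b) → a:[0, 1, 2], b:[3]  free=[FFFF........]
after append(b, 1) → a:[0, 1, 2], b:[3, 4]  free=[FFFFF.......]
after append(a, 2) → a:[0, 1, 2, 5, 6], b:[3, 4]  free=[FFFFFFF.....]
after truncate(b, 1) → a:[0, 1, 2, 5, 6], b:[3]  free=[FFFF.FF.....]
after unlink(b) → a:[0, 1, 2, 5, 6]  free=[FFF..FF.....]
after append(a, 2) → a:[0, 1, 2, 5, 6, 3, 4]  free=[FFFFFFF.....]
after unlink(a) →   free=[............]
after create(a) → a:[0]  free=[F...........]
after append(a, 2) → a:[0, 1, 2]  free=[FFF.........]

blocks(a) = [0, 1, 2]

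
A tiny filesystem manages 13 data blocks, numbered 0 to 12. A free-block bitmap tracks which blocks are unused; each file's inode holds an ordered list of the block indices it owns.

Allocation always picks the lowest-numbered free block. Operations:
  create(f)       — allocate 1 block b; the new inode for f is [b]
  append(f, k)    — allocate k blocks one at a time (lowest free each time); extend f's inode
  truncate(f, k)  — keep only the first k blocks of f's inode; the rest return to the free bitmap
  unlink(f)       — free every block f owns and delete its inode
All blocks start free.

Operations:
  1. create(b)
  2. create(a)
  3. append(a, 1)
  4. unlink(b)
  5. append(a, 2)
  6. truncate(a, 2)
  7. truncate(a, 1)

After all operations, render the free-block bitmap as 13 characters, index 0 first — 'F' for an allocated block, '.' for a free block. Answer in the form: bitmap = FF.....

bitmap = .F...........

[1] create(b) — b=0 (map F............)
[2] create(a) — a=1 b=0 (map FF...........)
[3] append(a, 1) — a=1,2 b=0 (map FFF..........)
[4] unlink(b) — a=1,2 (map .FF..........)
[5] append(a, 2) — a=1,2,0,3 (map FFFF.........)
[6] truncate(a, 2) — a=1,2 (map .FF..........)
[7] truncate(a, 1) — a=1 (map .F...........)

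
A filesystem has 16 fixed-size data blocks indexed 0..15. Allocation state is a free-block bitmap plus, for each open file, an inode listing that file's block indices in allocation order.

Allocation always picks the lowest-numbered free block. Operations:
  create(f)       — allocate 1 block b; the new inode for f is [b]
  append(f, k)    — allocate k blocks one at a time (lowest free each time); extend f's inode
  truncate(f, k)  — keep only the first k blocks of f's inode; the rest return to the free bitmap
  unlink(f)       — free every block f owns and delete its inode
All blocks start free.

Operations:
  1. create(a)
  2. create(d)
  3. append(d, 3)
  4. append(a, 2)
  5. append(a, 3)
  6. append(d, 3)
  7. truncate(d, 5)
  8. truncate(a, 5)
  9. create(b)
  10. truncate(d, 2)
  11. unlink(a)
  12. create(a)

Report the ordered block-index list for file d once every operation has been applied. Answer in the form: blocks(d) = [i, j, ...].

create(a): bitmap=F............... | a=[0]
create(d): bitmap=FF.............. | a=[0] d=[1]
append(d, 3): bitmap=FFFFF........... | a=[0] d=[1, 2, 3, 4]
append(a, 2): bitmap=FFFFFFF......... | a=[0, 5, 6] d=[1, 2, 3, 4]
append(a, 3): bitmap=FFFFFFFFFF...... | a=[0, 5, 6, 7, 8, 9] d=[1, 2, 3, 4]
append(d, 3): bitmap=FFFFFFFFFFFFF... | a=[0, 5, 6, 7, 8, 9] d=[1, 2, 3, 4, 10, 11, 12]
truncate(d, 5): bitmap=FFFFFFFFFFF..... | a=[0, 5, 6, 7, 8, 9] d=[1, 2, 3, 4, 10]
truncate(a, 5): bitmap=FFFFFFFFF.F..... | a=[0, 5, 6, 7, 8] d=[1, 2, 3, 4, 10]
create(b): bitmap=FFFFFFFFFFF..... | a=[0, 5, 6, 7, 8] b=[9] d=[1, 2, 3, 4, 10]
truncate(d, 2): bitmap=FFF..FFFFF...... | a=[0, 5, 6, 7, 8] b=[9] d=[1, 2]
unlink(a): bitmap=.FF......F...... | b=[9] d=[1, 2]
create(a): bitmap=FFF......F...... | a=[0] b=[9] d=[1, 2]

blocks(d) = [1, 2]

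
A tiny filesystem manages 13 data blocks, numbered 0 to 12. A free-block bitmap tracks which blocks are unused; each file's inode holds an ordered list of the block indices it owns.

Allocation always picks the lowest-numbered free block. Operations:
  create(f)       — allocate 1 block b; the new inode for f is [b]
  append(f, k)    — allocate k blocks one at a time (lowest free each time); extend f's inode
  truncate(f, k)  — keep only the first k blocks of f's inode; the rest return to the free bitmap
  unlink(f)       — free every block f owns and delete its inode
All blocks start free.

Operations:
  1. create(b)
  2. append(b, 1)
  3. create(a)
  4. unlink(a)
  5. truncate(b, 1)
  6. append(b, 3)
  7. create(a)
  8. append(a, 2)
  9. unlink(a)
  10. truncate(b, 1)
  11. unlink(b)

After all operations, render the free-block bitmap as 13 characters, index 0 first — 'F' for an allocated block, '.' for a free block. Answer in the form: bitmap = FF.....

bitmap = .............

  1. create(b)  ⇒  F............  {b→[0]}
  2. append(b, 1)  ⇒  FF...........  {b→[0, 1]}
  3. create(a)  ⇒  FFF..........  {a→[2]; b→[0, 1]}
  4. unlink(a)  ⇒  FF...........  {b→[0, 1]}
  5. truncate(b, 1)  ⇒  F............  {b→[0]}
  6. append(b, 3)  ⇒  FFFF.........  {b→[0, 1, 2, 3]}
  7. create(a)  ⇒  FFFFF........  {a→[4]; b→[0, 1, 2, 3]}
  8. append(a, 2)  ⇒  FFFFFFF......  {a→[4, 5, 6]; b→[0, 1, 2, 3]}
  9. unlink(a)  ⇒  FFFF.........  {b→[0, 1, 2, 3]}
  10. truncate(b, 1)  ⇒  F............  {b→[0]}
  11. unlink(b)  ⇒  .............  {}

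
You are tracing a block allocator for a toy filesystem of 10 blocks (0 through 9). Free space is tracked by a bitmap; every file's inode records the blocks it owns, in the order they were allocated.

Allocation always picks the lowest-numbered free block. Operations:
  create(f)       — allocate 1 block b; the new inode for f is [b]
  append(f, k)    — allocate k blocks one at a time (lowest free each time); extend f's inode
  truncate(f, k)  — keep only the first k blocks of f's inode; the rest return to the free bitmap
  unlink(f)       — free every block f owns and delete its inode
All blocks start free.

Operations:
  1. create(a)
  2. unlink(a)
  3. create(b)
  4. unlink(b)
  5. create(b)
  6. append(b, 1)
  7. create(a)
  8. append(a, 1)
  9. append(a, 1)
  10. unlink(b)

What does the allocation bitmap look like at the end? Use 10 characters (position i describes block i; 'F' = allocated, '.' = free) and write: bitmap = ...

[1] create(a) — a=0 (map F.........)
[2] unlink(a) —  (map ..........)
[3] create(b) — b=0 (map F.........)
[4] unlink(b) —  (map ..........)
[5] create(b) — b=0 (map F.........)
[6] append(b, 1) — b=0,1 (map FF........)
[7] create(a) — a=2 b=0,1 (map FFF.......)
[8] append(a, 1) — a=2,3 b=0,1 (map FFFF......)
[9] append(a, 1) — a=2,3,4 b=0,1 (map FFFFF.....)
[10] unlink(b) — a=2,3,4 (map ..FFF.....)

bitmap = ..FFF.....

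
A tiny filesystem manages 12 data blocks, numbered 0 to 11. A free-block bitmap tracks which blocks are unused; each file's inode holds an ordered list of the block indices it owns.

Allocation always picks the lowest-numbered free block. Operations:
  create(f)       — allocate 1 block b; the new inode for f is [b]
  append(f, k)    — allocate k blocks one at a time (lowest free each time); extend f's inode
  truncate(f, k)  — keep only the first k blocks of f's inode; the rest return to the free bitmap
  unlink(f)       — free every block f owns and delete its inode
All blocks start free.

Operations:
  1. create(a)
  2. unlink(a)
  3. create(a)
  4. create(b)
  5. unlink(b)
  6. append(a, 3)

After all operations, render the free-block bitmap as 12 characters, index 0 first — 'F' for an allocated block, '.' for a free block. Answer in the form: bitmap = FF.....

bitmap = FFFF........

[1] create(a) — a=0 (map F...........)
[2] unlink(a) —  (map ............)
[3] create(a) — a=0 (map F...........)
[4] create(b) — a=0 b=1 (map FF..........)
[5] unlink(b) — a=0 (map F...........)
[6] append(a, 3) — a=0,1,2,3 (map FFFF........)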